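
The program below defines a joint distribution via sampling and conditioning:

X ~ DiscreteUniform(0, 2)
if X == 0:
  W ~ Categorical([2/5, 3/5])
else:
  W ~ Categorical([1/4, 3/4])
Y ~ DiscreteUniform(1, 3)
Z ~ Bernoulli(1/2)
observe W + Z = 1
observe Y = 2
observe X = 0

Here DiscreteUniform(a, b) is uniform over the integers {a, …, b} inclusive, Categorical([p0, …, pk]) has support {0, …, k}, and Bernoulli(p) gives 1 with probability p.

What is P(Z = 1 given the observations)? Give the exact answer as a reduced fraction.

P(Z = 1 | obs) = 2/5

Enumerate traces; 2 have nonzero weight after conditioning:
  (X=0, W=0, Y=2, Z=1) weight 1/45
  (X=0, W=1, Y=2, Z=0) weight 1/30
Group by Z:
  weight(Z=0) = 1/30
  weight(Z=1) = 1/45
Total weight = 1/30 + 1/45 = 1/18
P(Z=0 | obs) = 1/30 / 1/18 = 3/5
P(Z=1 | obs) = 1/45 / 1/18 = 2/5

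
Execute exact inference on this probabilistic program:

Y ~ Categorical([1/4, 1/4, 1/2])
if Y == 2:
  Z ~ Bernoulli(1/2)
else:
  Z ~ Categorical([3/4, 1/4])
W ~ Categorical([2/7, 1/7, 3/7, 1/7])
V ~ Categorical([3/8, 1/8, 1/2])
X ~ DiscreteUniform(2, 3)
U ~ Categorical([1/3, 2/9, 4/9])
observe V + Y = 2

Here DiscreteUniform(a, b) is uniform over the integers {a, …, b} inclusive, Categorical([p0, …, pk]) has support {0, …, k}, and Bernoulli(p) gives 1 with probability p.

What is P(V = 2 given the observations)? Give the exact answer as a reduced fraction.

P(V = 2 | obs) = 4/11

Enumerate traces; 144 have nonzero weight after conditioning:
  (Y=0, Z=0, W=0, V=2, X=2, U=0) weight 1/224
  (Y=0, Z=0, W=0, V=2, X=2, U=1) weight 1/336
  (Y=0, Z=0, W=0, V=2, X=2, U=2) weight 1/168
  (Y=0, Z=0, W=0, V=2, X=3, U=0) weight 1/224
  (Y=0, Z=0, W=0, V=2, X=3, U=1) weight 1/336
  (Y=0, Z=0, W=0, V=2, X=3, U=2) weight 1/168
  (Y=0, Z=0, W=1, V=2, X=2, U=0) weight 1/448
  (Y=0, Z=0, W=1, V=2, X=2, U=1) weight 1/672
  (Y=1, Z=0, W=0, V=1, X=2, U=0) weight 1/896
  (Y=2, Z=0, W=0, V=0, X=2, U=0) weight 1/224
  … 134 more
Group by V:
  weight(V=0) = 3/16
  weight(V=1) = 1/32
  weight(V=2) = 1/8
Total weight = 3/16 + 1/32 + 1/8 = 11/32
P(V=0 | obs) = 3/16 / 11/32 = 6/11
P(V=1 | obs) = 1/32 / 11/32 = 1/11
P(V=2 | obs) = 1/8 / 11/32 = 4/11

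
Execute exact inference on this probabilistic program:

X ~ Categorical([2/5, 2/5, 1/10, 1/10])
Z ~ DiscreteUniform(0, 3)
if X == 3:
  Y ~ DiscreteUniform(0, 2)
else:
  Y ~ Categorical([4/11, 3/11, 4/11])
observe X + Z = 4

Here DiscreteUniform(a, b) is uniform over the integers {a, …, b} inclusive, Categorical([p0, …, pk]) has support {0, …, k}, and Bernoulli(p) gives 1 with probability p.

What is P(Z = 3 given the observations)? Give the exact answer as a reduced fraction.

Enumerate traces; 9 have nonzero weight after conditioning:
  (X=1, Z=3, Y=0) weight 2/55
  (X=1, Z=3, Y=1) weight 3/110
  (X=1, Z=3, Y=2) weight 2/55
  (X=2, Z=2, Y=0) weight 1/110
  (X=2, Z=2, Y=1) weight 3/440
  (X=2, Z=2, Y=2) weight 1/110
  (X=3, Z=1, Y=0) weight 1/120
  (X=3, Z=1, Y=1) weight 1/120
  … 1 more
Group by Z:
  weight(Z=1) = 1/40
  weight(Z=2) = 1/40
  weight(Z=3) = 1/10
Total weight = 1/40 + 1/40 + 1/10 = 3/20
P(Z=1 | obs) = 1/40 / 3/20 = 1/6
P(Z=2 | obs) = 1/40 / 3/20 = 1/6
P(Z=3 | obs) = 1/10 / 3/20 = 2/3

P(Z = 3 | obs) = 2/3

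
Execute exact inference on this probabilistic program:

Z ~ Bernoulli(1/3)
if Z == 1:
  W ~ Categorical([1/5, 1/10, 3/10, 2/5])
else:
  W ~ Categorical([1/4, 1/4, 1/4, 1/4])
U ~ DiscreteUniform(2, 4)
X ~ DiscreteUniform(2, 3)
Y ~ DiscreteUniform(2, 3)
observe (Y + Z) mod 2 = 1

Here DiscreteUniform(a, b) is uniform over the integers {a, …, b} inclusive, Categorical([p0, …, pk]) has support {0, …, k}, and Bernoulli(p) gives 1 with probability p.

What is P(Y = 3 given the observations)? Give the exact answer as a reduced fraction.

Enumerate traces; 48 have nonzero weight after conditioning:
  (Z=0, W=0, U=2, X=2, Y=3) weight 1/72
  (Z=0, W=0, U=2, X=3, Y=3) weight 1/72
  (Z=0, W=0, U=3, X=2, Y=3) weight 1/72
  (Z=0, W=0, U=3, X=3, Y=3) weight 1/72
  (Z=0, W=0, U=4, X=2, Y=3) weight 1/72
  (Z=0, W=0, U=4, X=3, Y=3) weight 1/72
  (Z=0, W=1, U=2, X=2, Y=3) weight 1/72
  (Z=0, W=1, U=2, X=3, Y=3) weight 1/72
  (Z=1, W=0, U=2, X=2, Y=2) weight 1/180
  … 39 more
Group by Y:
  weight(Y=2) = 1/6
  weight(Y=3) = 1/3
Total weight = 1/6 + 1/3 = 1/2
P(Y=2 | obs) = 1/6 / 1/2 = 1/3
P(Y=3 | obs) = 1/3 / 1/2 = 2/3

P(Y = 3 | obs) = 2/3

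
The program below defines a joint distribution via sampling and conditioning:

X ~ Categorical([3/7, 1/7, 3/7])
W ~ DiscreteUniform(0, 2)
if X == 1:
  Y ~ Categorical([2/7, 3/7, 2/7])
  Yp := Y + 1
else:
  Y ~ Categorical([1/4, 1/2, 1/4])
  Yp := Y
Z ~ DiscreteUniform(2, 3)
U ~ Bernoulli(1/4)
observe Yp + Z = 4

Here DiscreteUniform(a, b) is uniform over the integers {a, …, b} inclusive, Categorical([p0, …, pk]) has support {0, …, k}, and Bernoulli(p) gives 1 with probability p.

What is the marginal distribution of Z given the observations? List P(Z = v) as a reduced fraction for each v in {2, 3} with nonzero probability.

P(Z=2) = 27/73, P(Z=3) = 46/73

Enumerate traces; 36 have nonzero weight after conditioning:
  (X=0, W=0, Y=1, Z=3, U=0) weight 3/112
  (X=0, W=0, Y=1, Z=3, U=1) weight 1/112
  (X=0, W=0, Y=2, Z=2, U=0) weight 3/224
  (X=0, W=0, Y=2, Z=2, U=1) weight 1/224
  (X=0, W=1, Y=1, Z=3, U=0) weight 3/112
  (X=0, W=1, Y=1, Z=3, U=1) weight 1/112
  (X=0, W=1, Y=2, Z=2, U=0) weight 3/224
  (X=0, W=1, Y=2, Z=2, U=1) weight 1/224
  … 28 more
Group by Z:
  weight(Z=2) = 27/196
  weight(Z=3) = 23/98
Total weight = 27/196 + 23/98 = 73/196
P(Z=2 | obs) = 27/196 / 73/196 = 27/73
P(Z=3 | obs) = 23/98 / 73/196 = 46/73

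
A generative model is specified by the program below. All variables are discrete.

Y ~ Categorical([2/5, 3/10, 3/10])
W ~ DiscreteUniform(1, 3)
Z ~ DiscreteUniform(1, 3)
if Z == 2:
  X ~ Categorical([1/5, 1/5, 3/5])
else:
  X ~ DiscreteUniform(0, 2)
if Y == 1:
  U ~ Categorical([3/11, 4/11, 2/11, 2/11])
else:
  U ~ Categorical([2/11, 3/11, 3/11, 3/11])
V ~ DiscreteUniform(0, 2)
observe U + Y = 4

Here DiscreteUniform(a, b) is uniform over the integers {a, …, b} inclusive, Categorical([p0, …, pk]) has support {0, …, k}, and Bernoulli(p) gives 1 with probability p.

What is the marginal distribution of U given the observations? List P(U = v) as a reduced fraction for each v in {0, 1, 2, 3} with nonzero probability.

P(U=2) = 3/5, P(U=3) = 2/5

Enumerate traces; 162 have nonzero weight after conditioning:
  (Y=1, W=1, Z=1, X=0, U=3, V=0) weight 1/1485
  (Y=1, W=1, Z=1, X=0, U=3, V=1) weight 1/1485
  (Y=1, W=1, Z=1, X=0, U=3, V=2) weight 1/1485
  (Y=1, W=1, Z=1, X=1, U=3, V=0) weight 1/1485
  (Y=1, W=1, Z=1, X=1, U=3, V=1) weight 1/1485
  (Y=1, W=1, Z=1, X=1, U=3, V=2) weight 1/1485
  (Y=1, W=1, Z=1, X=2, U=3, V=0) weight 1/1485
  (Y=1, W=1, Z=1, X=2, U=3, V=1) weight 1/1485
  (Y=2, W=1, Z=1, X=0, U=2, V=0) weight 1/990
  … 153 more
Group by U:
  weight(U=2) = 9/110
  weight(U=3) = 3/55
Total weight = 9/110 + 3/55 = 3/22
P(U=2 | obs) = 9/110 / 3/22 = 3/5
P(U=3 | obs) = 3/55 / 3/22 = 2/5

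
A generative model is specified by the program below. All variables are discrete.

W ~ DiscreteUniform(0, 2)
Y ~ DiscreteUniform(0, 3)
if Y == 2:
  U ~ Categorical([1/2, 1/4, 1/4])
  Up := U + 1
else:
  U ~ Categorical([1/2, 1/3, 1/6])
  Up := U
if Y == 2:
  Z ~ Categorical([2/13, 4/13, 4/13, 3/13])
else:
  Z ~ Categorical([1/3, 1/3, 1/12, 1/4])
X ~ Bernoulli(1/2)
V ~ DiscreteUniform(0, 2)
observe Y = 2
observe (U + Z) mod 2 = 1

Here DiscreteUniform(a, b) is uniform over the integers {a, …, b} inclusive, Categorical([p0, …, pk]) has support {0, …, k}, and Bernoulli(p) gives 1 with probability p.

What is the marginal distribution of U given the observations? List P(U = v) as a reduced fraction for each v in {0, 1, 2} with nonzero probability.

P(U=0) = 14/27, P(U=1) = 2/9, P(U=2) = 7/27

Enumerate traces; 108 have nonzero weight after conditioning:
  (W=0, Y=2, U=0, Z=1, X=0, V=0) weight 1/468
  (W=0, Y=2, U=0, Z=1, X=0, V=1) weight 1/468
  (W=0, Y=2, U=0, Z=1, X=0, V=2) weight 1/468
  (W=0, Y=2, U=0, Z=1, X=1, V=0) weight 1/468
  (W=0, Y=2, U=0, Z=1, X=1, V=1) weight 1/468
  (W=0, Y=2, U=0, Z=1, X=1, V=2) weight 1/468
  (W=0, Y=2, U=0, Z=3, X=0, V=0) weight 1/624
  (W=0, Y=2, U=0, Z=3, X=0, V=1) weight 1/624
  (W=0, Y=2, U=1, Z=0, X=0, V=0) weight 1/1872
  (W=0, Y=2, U=2, Z=1, X=0, V=0) weight 1/936
  … 98 more
Group by U:
  weight(U=0) = 7/104
  weight(U=1) = 3/104
  weight(U=2) = 7/208
Total weight = 7/104 + 3/104 + 7/208 = 27/208
P(U=0 | obs) = 7/104 / 27/208 = 14/27
P(U=1 | obs) = 3/104 / 27/208 = 2/9
P(U=2 | obs) = 7/208 / 27/208 = 7/27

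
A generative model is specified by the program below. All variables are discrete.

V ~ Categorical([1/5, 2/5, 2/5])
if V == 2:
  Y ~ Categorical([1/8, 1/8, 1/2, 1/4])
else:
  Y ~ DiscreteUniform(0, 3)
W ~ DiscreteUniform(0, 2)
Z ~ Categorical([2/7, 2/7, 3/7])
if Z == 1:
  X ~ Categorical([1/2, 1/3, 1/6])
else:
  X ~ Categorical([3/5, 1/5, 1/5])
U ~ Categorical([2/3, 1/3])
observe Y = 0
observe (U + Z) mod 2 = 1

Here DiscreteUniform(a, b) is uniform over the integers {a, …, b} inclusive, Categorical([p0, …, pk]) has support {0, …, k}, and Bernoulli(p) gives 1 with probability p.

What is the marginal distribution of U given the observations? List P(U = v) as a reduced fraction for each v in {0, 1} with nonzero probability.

Enumerate traces; 81 have nonzero weight after conditioning:
  (V=0, Y=0, W=0, Z=0, X=0, U=1) weight 1/1050
  (V=0, Y=0, W=0, Z=0, X=1, U=1) weight 1/3150
  (V=0, Y=0, W=0, Z=0, X=2, U=1) weight 1/3150
  (V=0, Y=0, W=0, Z=1, X=0, U=0) weight 1/630
  (V=0, Y=0, W=0, Z=1, X=1, U=0) weight 1/945
  (V=0, Y=0, W=0, Z=1, X=2, U=0) weight 1/1890
  (V=0, Y=0, W=0, Z=2, X=0, U=1) weight 1/700
  (V=0, Y=0, W=0, Z=2, X=1, U=1) weight 1/2100
  … 73 more
Group by U:
  weight(U=0) = 4/105
  weight(U=1) = 1/21
Total weight = 4/105 + 1/21 = 3/35
P(U=0 | obs) = 4/105 / 3/35 = 4/9
P(U=1 | obs) = 1/21 / 3/35 = 5/9

P(U=0) = 4/9, P(U=1) = 5/9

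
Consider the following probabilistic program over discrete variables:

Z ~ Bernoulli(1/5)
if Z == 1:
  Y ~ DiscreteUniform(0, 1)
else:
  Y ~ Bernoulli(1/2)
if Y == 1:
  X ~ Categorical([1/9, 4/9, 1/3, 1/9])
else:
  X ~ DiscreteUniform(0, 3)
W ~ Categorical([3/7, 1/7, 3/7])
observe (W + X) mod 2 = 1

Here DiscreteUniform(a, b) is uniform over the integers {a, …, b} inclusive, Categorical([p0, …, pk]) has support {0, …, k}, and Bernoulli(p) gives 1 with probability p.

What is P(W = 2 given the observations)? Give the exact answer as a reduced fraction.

P(W = 2 | obs) = 57/131

Enumerate traces; 24 have nonzero weight after conditioning:
  (Z=0, Y=0, X=0, W=1) weight 1/70
  (Z=0, Y=0, X=1, W=0) weight 3/70
  (Z=0, Y=0, X=1, W=2) weight 3/70
  (Z=0, Y=0, X=2, W=1) weight 1/70
  (Z=0, Y=0, X=3, W=0) weight 3/70
  (Z=0, Y=0, X=3, W=2) weight 3/70
  (Z=0, Y=1, X=0, W=1) weight 2/315
  (Z=0, Y=1, X=1, W=0) weight 8/105
  … 16 more
Group by W:
  weight(W=0) = 19/84
  weight(W=1) = 17/252
  weight(W=2) = 19/84
Total weight = 19/84 + 17/252 + 19/84 = 131/252
P(W=0 | obs) = 19/84 / 131/252 = 57/131
P(W=1 | obs) = 17/252 / 131/252 = 17/131
P(W=2 | obs) = 19/84 / 131/252 = 57/131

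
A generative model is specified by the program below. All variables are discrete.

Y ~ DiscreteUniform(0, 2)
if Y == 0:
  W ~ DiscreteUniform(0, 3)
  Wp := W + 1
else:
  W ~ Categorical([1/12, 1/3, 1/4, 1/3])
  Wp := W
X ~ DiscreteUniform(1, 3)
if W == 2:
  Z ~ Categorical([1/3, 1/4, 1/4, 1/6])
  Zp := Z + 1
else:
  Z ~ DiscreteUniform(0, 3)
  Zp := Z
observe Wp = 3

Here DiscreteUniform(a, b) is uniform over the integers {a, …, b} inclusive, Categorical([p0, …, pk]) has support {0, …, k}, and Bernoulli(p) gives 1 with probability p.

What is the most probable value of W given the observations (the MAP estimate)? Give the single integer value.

Enumerate traces; 36 have nonzero weight after conditioning:
  (Y=0, W=2, X=1, Z=0) weight 1/108
  (Y=0, W=2, X=1, Z=1) weight 1/144
  (Y=0, W=2, X=1, Z=2) weight 1/144
  (Y=0, W=2, X=1, Z=3) weight 1/216
  (Y=0, W=2, X=2, Z=0) weight 1/108
  (Y=0, W=2, X=2, Z=1) weight 1/144
  (Y=0, W=2, X=2, Z=2) weight 1/144
  (Y=0, W=2, X=2, Z=3) weight 1/216
  (Y=1, W=3, X=1, Z=0) weight 1/108
  … 27 more
Group by W:
  weight(W=2) = 1/12
  weight(W=3) = 2/9
Total weight = 1/12 + 2/9 = 11/36
P(W=2 | obs) = 1/12 / 11/36 = 3/11
P(W=3 | obs) = 2/9 / 11/36 = 8/11
argmax = 3

argmax_v P(W = v | obs) = 3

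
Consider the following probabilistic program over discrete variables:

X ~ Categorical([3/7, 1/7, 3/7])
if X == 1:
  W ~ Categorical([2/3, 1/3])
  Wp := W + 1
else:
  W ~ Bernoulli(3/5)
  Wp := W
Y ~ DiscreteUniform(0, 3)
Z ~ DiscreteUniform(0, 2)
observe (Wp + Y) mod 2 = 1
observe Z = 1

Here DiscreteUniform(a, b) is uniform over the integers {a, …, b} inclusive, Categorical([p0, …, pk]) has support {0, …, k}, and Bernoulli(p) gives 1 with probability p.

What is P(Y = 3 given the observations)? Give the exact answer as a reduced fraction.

P(Y = 3 | obs) = 41/210

Enumerate traces; 12 have nonzero weight after conditioning:
  (X=0, W=0, Y=1, Z=1) weight 1/70
  (X=0, W=0, Y=3, Z=1) weight 1/70
  (X=0, W=1, Y=0, Z=1) weight 3/140
  (X=0, W=1, Y=2, Z=1) weight 3/140
  (X=1, W=0, Y=0, Z=1) weight 1/126
  (X=1, W=0, Y=2, Z=1) weight 1/126
  (X=1, W=1, Y=1, Z=1) weight 1/252
  (X=1, W=1, Y=3, Z=1) weight 1/252
  … 4 more
Group by Y:
  weight(Y=0) = 16/315
  weight(Y=1) = 41/1260
  weight(Y=2) = 16/315
  weight(Y=3) = 41/1260
Total weight = 16/315 + 41/1260 + 16/315 + 41/1260 = 1/6
P(Y=0 | obs) = 16/315 / 1/6 = 32/105
P(Y=1 | obs) = 41/1260 / 1/6 = 41/210
P(Y=2 | obs) = 16/315 / 1/6 = 32/105
P(Y=3 | obs) = 41/1260 / 1/6 = 41/210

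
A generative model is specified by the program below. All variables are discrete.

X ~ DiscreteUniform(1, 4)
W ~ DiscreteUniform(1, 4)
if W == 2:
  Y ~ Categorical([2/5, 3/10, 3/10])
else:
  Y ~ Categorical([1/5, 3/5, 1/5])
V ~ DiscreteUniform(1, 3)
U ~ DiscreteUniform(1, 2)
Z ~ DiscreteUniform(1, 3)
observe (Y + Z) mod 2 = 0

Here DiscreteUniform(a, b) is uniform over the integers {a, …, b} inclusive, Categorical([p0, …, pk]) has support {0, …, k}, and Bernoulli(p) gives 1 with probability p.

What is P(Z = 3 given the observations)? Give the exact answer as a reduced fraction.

Enumerate traces; 384 have nonzero weight after conditioning:
  (X=1, W=1, Y=0, V=1, U=1, Z=2) weight 1/1440
  (X=1, W=1, Y=0, V=1, U=2, Z=2) weight 1/1440
  (X=1, W=1, Y=0, V=2, U=1, Z=2) weight 1/1440
  (X=1, W=1, Y=0, V=2, U=2, Z=2) weight 1/1440
  (X=1, W=1, Y=0, V=3, U=1, Z=2) weight 1/1440
  (X=1, W=1, Y=0, V=3, U=2, Z=2) weight 1/1440
  (X=1, W=1, Y=1, V=1, U=1, Z=1) weight 1/480
  (X=1, W=1, Y=1, V=1, U=1, Z=3) weight 1/480
  … 376 more
Group by Z:
  weight(Z=1) = 7/40
  weight(Z=2) = 19/120
  weight(Z=3) = 7/40
Total weight = 7/40 + 19/120 + 7/40 = 61/120
P(Z=1 | obs) = 7/40 / 61/120 = 21/61
P(Z=2 | obs) = 19/120 / 61/120 = 19/61
P(Z=3 | obs) = 7/40 / 61/120 = 21/61

P(Z = 3 | obs) = 21/61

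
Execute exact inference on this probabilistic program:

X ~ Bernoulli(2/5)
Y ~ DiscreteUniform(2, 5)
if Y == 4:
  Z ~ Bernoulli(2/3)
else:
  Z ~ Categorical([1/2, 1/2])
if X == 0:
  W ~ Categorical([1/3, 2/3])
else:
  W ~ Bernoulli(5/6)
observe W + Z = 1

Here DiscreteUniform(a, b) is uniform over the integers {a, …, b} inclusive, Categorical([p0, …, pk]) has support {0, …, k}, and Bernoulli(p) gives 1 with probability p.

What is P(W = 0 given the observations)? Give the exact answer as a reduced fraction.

Enumerate traces; 16 have nonzero weight after conditioning:
  (X=0, Y=2, Z=0, W=1) weight 1/20
  (X=0, Y=2, Z=1, W=0) weight 1/40
  (X=0, Y=3, Z=0, W=1) weight 1/20
  (X=0, Y=3, Z=1, W=0) weight 1/40
  (X=0, Y=4, Z=0, W=1) weight 1/30
  (X=0, Y=4, Z=1, W=0) weight 1/30
  (X=0, Y=5, Z=0, W=1) weight 1/20
  (X=0, Y=5, Z=1, W=0) weight 1/40
  … 8 more
Group by W:
  weight(W=0) = 13/90
  weight(W=1) = 121/360
Total weight = 13/90 + 121/360 = 173/360
P(W=0 | obs) = 13/90 / 173/360 = 52/173
P(W=1 | obs) = 121/360 / 173/360 = 121/173

P(W = 0 | obs) = 52/173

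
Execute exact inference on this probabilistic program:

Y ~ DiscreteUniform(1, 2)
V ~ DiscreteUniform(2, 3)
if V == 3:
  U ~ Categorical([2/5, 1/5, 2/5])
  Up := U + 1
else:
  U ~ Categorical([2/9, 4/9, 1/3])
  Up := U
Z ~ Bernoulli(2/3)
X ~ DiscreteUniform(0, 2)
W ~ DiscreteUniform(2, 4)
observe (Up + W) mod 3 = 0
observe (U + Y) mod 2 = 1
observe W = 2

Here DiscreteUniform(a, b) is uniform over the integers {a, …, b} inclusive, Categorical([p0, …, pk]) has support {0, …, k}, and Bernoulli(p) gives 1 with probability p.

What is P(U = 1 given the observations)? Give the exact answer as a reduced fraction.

P(U = 1 | obs) = 10/19

Enumerate traces; 12 have nonzero weight after conditioning:
  (Y=1, V=3, U=0, Z=0, X=0, W=2) weight 1/270
  (Y=1, V=3, U=0, Z=0, X=1, W=2) weight 1/270
  (Y=1, V=3, U=0, Z=0, X=2, W=2) weight 1/270
  (Y=1, V=3, U=0, Z=1, X=0, W=2) weight 1/135
  (Y=1, V=3, U=0, Z=1, X=1, W=2) weight 1/135
  (Y=1, V=3, U=0, Z=1, X=2, W=2) weight 1/135
  (Y=2, V=2, U=1, Z=0, X=0, W=2) weight 1/243
  (Y=2, V=2, U=1, Z=0, X=1, W=2) weight 1/243
  … 4 more
Group by U:
  weight(U=0) = 1/30
  weight(U=1) = 1/27
Total weight = 1/30 + 1/27 = 19/270
P(U=0 | obs) = 1/30 / 19/270 = 9/19
P(U=1 | obs) = 1/27 / 19/270 = 10/19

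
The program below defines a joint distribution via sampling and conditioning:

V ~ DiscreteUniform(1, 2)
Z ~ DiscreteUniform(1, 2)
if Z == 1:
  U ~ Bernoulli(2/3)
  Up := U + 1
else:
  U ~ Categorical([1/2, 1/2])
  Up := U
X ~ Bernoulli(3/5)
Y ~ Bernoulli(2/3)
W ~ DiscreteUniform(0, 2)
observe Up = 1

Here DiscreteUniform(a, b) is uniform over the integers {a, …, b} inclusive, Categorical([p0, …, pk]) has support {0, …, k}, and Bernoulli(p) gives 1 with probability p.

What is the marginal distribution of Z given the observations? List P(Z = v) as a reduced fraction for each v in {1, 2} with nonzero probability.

P(Z=1) = 2/5, P(Z=2) = 3/5

Enumerate traces; 48 have nonzero weight after conditioning:
  (V=1, Z=1, U=0, X=0, Y=0, W=0) weight 1/270
  (V=1, Z=1, U=0, X=0, Y=0, W=1) weight 1/270
  (V=1, Z=1, U=0, X=0, Y=0, W=2) weight 1/270
  (V=1, Z=1, U=0, X=0, Y=1, W=0) weight 1/135
  (V=1, Z=1, U=0, X=0, Y=1, W=1) weight 1/135
  (V=1, Z=1, U=0, X=0, Y=1, W=2) weight 1/135
  (V=1, Z=1, U=0, X=1, Y=0, W=0) weight 1/180
  (V=1, Z=1, U=0, X=1, Y=0, W=1) weight 1/180
  (V=1, Z=2, U=1, X=0, Y=0, W=0) weight 1/180
  … 39 more
Group by Z:
  weight(Z=1) = 1/6
  weight(Z=2) = 1/4
Total weight = 1/6 + 1/4 = 5/12
P(Z=1 | obs) = 1/6 / 5/12 = 2/5
P(Z=2 | obs) = 1/4 / 5/12 = 3/5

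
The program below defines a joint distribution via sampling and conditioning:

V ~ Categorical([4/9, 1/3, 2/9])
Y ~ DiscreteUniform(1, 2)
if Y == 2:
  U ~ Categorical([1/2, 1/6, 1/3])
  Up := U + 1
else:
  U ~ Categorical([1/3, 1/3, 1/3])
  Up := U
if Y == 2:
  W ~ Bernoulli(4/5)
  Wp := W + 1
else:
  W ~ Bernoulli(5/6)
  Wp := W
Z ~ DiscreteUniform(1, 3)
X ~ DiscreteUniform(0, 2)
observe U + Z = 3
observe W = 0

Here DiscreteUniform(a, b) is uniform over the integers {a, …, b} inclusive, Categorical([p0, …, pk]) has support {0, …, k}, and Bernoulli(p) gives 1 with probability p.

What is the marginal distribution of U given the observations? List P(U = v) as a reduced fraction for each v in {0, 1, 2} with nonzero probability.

P(U=0) = 14/33, P(U=1) = 8/33, P(U=2) = 1/3

Enumerate traces; 54 have nonzero weight after conditioning:
  (V=0, Y=1, U=0, W=0, Z=3, X=0) weight 1/729
  (V=0, Y=1, U=0, W=0, Z=3, X=1) weight 1/729
  (V=0, Y=1, U=0, W=0, Z=3, X=2) weight 1/729
  (V=0, Y=1, U=1, W=0, Z=2, X=0) weight 1/729
  (V=0, Y=1, U=1, W=0, Z=2, X=1) weight 1/729
  (V=0, Y=1, U=1, W=0, Z=2, X=2) weight 1/729
  (V=0, Y=1, U=2, W=0, Z=1, X=0) weight 1/729
  (V=0, Y=1, U=2, W=0, Z=1, X=1) weight 1/729
  … 46 more
Group by U:
  weight(U=0) = 7/270
  weight(U=1) = 2/135
  weight(U=2) = 11/540
Total weight = 7/270 + 2/135 + 11/540 = 11/180
P(U=0 | obs) = 7/270 / 11/180 = 14/33
P(U=1 | obs) = 2/135 / 11/180 = 8/33
P(U=2 | obs) = 11/540 / 11/180 = 1/3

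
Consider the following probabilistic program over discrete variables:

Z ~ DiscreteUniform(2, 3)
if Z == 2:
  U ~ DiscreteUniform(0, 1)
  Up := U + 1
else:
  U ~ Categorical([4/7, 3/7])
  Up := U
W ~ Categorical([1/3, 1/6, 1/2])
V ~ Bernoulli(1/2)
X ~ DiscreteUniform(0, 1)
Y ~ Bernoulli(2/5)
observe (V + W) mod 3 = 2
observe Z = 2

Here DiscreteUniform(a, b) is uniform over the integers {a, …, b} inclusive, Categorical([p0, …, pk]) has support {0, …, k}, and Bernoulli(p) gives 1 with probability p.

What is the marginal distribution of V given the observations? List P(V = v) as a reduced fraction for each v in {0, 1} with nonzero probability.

P(V=0) = 3/4, P(V=1) = 1/4

Enumerate traces; 16 have nonzero weight after conditioning:
  (Z=2, U=0, W=1, V=1, X=0, Y=0) weight 1/160
  (Z=2, U=0, W=1, V=1, X=0, Y=1) weight 1/240
  (Z=2, U=0, W=1, V=1, X=1, Y=0) weight 1/160
  (Z=2, U=0, W=1, V=1, X=1, Y=1) weight 1/240
  (Z=2, U=0, W=2, V=0, X=0, Y=0) weight 3/160
  (Z=2, U=0, W=2, V=0, X=0, Y=1) weight 1/80
  (Z=2, U=0, W=2, V=0, X=1, Y=0) weight 3/160
  (Z=2, U=0, W=2, V=0, X=1, Y=1) weight 1/80
  … 8 more
Group by V:
  weight(V=0) = 1/8
  weight(V=1) = 1/24
Total weight = 1/8 + 1/24 = 1/6
P(V=0 | obs) = 1/8 / 1/6 = 3/4
P(V=1 | obs) = 1/24 / 1/6 = 1/4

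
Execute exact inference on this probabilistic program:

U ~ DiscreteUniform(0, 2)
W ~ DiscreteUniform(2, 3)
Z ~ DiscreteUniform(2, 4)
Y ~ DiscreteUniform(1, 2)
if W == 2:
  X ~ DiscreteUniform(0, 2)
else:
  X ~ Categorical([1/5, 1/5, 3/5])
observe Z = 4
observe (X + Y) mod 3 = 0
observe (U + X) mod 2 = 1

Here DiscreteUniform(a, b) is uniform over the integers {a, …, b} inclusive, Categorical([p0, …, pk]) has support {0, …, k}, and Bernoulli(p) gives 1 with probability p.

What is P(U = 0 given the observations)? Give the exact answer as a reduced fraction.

Enumerate traces; 6 have nonzero weight after conditioning:
  (U=0, W=2, Z=4, Y=2, X=1) weight 1/108
  (U=0, W=3, Z=4, Y=2, X=1) weight 1/180
  (U=1, W=2, Z=4, Y=1, X=2) weight 1/108
  (U=1, W=3, Z=4, Y=1, X=2) weight 1/60
  (U=2, W=2, Z=4, Y=2, X=1) weight 1/108
  (U=2, W=3, Z=4, Y=2, X=1) weight 1/180
Group by U:
  weight(U=0) = 2/135
  weight(U=1) = 7/270
  weight(U=2) = 2/135
Total weight = 2/135 + 7/270 + 2/135 = 1/18
P(U=0 | obs) = 2/135 / 1/18 = 4/15
P(U=1 | obs) = 7/270 / 1/18 = 7/15
P(U=2 | obs) = 2/135 / 1/18 = 4/15

P(U = 0 | obs) = 4/15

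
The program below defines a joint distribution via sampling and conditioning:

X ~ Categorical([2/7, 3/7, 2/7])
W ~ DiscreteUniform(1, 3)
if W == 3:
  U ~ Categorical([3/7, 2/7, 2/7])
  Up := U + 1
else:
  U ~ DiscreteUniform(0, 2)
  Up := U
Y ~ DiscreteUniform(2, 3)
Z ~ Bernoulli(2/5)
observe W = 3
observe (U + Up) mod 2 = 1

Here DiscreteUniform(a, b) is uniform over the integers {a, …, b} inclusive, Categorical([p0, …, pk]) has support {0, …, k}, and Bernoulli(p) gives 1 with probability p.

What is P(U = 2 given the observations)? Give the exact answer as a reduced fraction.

P(U = 2 | obs) = 2/7

Enumerate traces; 36 have nonzero weight after conditioning:
  (X=0, W=3, U=0, Y=2, Z=0) weight 3/245
  (X=0, W=3, U=0, Y=2, Z=1) weight 2/245
  (X=0, W=3, U=0, Y=3, Z=0) weight 3/245
  (X=0, W=3, U=0, Y=3, Z=1) weight 2/245
  (X=0, W=3, U=1, Y=2, Z=0) weight 2/245
  (X=0, W=3, U=1, Y=2, Z=1) weight 4/735
  (X=0, W=3, U=1, Y=3, Z=0) weight 2/245
  (X=0, W=3, U=1, Y=3, Z=1) weight 4/735
  (X=0, W=3, U=2, Y=2, Z=0) weight 2/245
  … 27 more
Group by U:
  weight(U=0) = 1/7
  weight(U=1) = 2/21
  weight(U=2) = 2/21
Total weight = 1/7 + 2/21 + 2/21 = 1/3
P(U=0 | obs) = 1/7 / 1/3 = 3/7
P(U=1 | obs) = 2/21 / 1/3 = 2/7
P(U=2 | obs) = 2/21 / 1/3 = 2/7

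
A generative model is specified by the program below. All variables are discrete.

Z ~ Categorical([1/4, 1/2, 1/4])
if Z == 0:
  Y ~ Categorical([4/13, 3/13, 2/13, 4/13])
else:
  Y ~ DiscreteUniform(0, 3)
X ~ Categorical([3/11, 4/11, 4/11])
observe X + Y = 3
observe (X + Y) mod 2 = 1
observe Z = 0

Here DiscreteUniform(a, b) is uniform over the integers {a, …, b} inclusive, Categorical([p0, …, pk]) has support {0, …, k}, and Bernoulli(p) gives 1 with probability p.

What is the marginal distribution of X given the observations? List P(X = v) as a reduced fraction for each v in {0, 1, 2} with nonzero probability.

P(X=0) = 3/8, P(X=1) = 1/4, P(X=2) = 3/8

Enumerate traces; 3 have nonzero weight after conditioning:
  (Z=0, Y=1, X=2) weight 3/143
  (Z=0, Y=2, X=1) weight 2/143
  (Z=0, Y=3, X=0) weight 3/143
Group by X:
  weight(X=0) = 3/143
  weight(X=1) = 2/143
  weight(X=2) = 3/143
Total weight = 3/143 + 2/143 + 3/143 = 8/143
P(X=0 | obs) = 3/143 / 8/143 = 3/8
P(X=1 | obs) = 2/143 / 8/143 = 1/4
P(X=2 | obs) = 3/143 / 8/143 = 3/8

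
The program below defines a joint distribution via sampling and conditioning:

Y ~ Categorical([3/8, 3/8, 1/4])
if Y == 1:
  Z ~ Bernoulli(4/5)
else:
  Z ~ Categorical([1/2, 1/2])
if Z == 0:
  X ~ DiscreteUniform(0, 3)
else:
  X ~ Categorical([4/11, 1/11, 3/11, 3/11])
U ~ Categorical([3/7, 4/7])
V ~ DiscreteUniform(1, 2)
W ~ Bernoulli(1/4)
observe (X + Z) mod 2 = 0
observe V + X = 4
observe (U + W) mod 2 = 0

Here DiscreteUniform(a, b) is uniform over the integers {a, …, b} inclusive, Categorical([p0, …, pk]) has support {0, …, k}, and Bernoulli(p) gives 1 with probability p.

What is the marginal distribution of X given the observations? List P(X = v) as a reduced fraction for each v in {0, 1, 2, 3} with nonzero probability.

P(X=2) = 341/929, P(X=3) = 588/929

Enumerate traces; 12 have nonzero weight after conditioning:
  (Y=0, Z=0, X=2, U=0, V=2, W=0) weight 27/3584
  (Y=0, Z=0, X=2, U=1, V=2, W=1) weight 3/896
  (Y=0, Z=1, X=3, U=0, V=1, W=0) weight 81/9856
  (Y=0, Z=1, X=3, U=1, V=1, W=1) weight 9/2464
  (Y=1, Z=0, X=2, U=0, V=2, W=0) weight 27/8960
  (Y=1, Z=0, X=2, U=1, V=2, W=1) weight 3/2240
  (Y=1, Z=1, X=3, U=0, V=1, W=0) weight 81/6160
  (Y=1, Z=1, X=3, U=1, V=1, W=1) weight 9/1540
  … 4 more
Group by X:
  weight(X=2) = 403/17920
  weight(X=3) = 273/7040
Total weight = 403/17920 + 273/7040 = 12077/197120
P(X=2 | obs) = 403/17920 / 12077/197120 = 341/929
P(X=3 | obs) = 273/7040 / 12077/197120 = 588/929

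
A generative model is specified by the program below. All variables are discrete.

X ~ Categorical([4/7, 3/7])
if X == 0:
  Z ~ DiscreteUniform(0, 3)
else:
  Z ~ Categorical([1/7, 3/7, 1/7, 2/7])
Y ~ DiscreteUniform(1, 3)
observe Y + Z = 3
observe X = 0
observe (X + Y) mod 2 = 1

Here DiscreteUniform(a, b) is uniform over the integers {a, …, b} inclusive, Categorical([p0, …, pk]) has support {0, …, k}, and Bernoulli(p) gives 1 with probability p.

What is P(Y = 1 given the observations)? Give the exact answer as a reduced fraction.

P(Y = 1 | obs) = 1/2

Enumerate traces; 2 have nonzero weight after conditioning:
  (X=0, Z=0, Y=3) weight 1/21
  (X=0, Z=2, Y=1) weight 1/21
Group by Y:
  weight(Y=1) = 1/21
  weight(Y=3) = 1/21
Total weight = 1/21 + 1/21 = 2/21
P(Y=1 | obs) = 1/21 / 2/21 = 1/2
P(Y=3 | obs) = 1/21 / 2/21 = 1/2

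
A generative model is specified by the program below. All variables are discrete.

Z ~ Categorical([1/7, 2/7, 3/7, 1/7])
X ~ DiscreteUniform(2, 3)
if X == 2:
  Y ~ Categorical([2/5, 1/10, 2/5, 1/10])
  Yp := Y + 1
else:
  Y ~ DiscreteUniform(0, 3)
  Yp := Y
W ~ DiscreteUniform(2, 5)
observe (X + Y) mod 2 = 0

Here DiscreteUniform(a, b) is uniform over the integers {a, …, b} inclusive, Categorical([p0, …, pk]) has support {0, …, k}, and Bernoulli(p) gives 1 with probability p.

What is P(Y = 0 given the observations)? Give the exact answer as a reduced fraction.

P(Y = 0 | obs) = 4/13

Enumerate traces; 64 have nonzero weight after conditioning:
  (Z=0, X=2, Y=0, W=2) weight 1/140
  (Z=0, X=2, Y=0, W=3) weight 1/140
  (Z=0, X=2, Y=0, W=4) weight 1/140
  (Z=0, X=2, Y=0, W=5) weight 1/140
  (Z=0, X=2, Y=2, W=2) weight 1/140
  (Z=0, X=2, Y=2, W=3) weight 1/140
  (Z=0, X=2, Y=2, W=4) weight 1/140
  (Z=0, X=2, Y=2, W=5) weight 1/140
  (Z=0, X=3, Y=1, W=2) weight 1/224
  (Z=0, X=3, Y=3, W=2) weight 1/224
  … 54 more
Group by Y:
  weight(Y=0) = 1/5
  weight(Y=1) = 1/8
  weight(Y=2) = 1/5
  weight(Y=3) = 1/8
Total weight = 1/5 + 1/8 + 1/5 + 1/8 = 13/20
P(Y=0 | obs) = 1/5 / 13/20 = 4/13
P(Y=1 | obs) = 1/8 / 13/20 = 5/26
P(Y=2 | obs) = 1/5 / 13/20 = 4/13
P(Y=3 | obs) = 1/8 / 13/20 = 5/26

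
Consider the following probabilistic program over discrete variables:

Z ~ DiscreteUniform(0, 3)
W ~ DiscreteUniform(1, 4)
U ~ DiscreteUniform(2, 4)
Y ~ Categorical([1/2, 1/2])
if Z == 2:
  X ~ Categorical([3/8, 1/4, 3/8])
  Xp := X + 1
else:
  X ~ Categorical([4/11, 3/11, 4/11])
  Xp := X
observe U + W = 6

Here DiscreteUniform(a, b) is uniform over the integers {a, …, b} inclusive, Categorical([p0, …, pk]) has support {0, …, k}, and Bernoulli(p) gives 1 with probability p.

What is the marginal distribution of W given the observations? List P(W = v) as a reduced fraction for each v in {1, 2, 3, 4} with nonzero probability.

P(W=2) = 1/3, P(W=3) = 1/3, P(W=4) = 1/3

Enumerate traces; 72 have nonzero weight after conditioning:
  (Z=0, W=2, U=4, Y=0, X=0) weight 1/264
  (Z=0, W=2, U=4, Y=0, X=1) weight 1/352
  (Z=0, W=2, U=4, Y=0, X=2) weight 1/264
  (Z=0, W=2, U=4, Y=1, X=0) weight 1/264
  (Z=0, W=2, U=4, Y=1, X=1) weight 1/352
  (Z=0, W=2, U=4, Y=1, X=2) weight 1/264
  (Z=0, W=3, U=3, Y=0, X=0) weight 1/264
  (Z=0, W=3, U=3, Y=0, X=1) weight 1/352
  (Z=0, W=4, U=2, Y=0, X=0) weight 1/264
  … 63 more
Group by W:
  weight(W=2) = 1/12
  weight(W=3) = 1/12
  weight(W=4) = 1/12
Total weight = 1/12 + 1/12 + 1/12 = 1/4
P(W=2 | obs) = 1/12 / 1/4 = 1/3
P(W=3 | obs) = 1/12 / 1/4 = 1/3
P(W=4 | obs) = 1/12 / 1/4 = 1/3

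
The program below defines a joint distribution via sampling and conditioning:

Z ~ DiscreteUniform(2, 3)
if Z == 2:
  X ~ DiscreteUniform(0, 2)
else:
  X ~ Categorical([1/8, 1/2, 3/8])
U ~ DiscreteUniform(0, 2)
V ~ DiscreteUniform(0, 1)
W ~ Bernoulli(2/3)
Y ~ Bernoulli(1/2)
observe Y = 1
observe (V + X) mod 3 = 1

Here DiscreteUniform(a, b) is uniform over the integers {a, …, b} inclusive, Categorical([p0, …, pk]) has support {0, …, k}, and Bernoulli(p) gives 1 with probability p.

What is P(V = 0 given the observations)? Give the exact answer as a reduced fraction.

Enumerate traces; 24 have nonzero weight after conditioning:
  (Z=2, X=0, U=0, V=1, W=0, Y=1) weight 1/216
  (Z=2, X=0, U=0, V=1, W=1, Y=1) weight 1/108
  (Z=2, X=0, U=1, V=1, W=0, Y=1) weight 1/216
  (Z=2, X=0, U=1, V=1, W=1, Y=1) weight 1/108
  (Z=2, X=0, U=2, V=1, W=0, Y=1) weight 1/216
  (Z=2, X=0, U=2, V=1, W=1, Y=1) weight 1/108
  (Z=2, X=1, U=0, V=0, W=0, Y=1) weight 1/216
  (Z=2, X=1, U=0, V=0, W=1, Y=1) weight 1/108
  … 16 more
Group by V:
  weight(V=0) = 5/48
  weight(V=1) = 11/192
Total weight = 5/48 + 11/192 = 31/192
P(V=0 | obs) = 5/48 / 31/192 = 20/31
P(V=1 | obs) = 11/192 / 31/192 = 11/31

P(V = 0 | obs) = 20/31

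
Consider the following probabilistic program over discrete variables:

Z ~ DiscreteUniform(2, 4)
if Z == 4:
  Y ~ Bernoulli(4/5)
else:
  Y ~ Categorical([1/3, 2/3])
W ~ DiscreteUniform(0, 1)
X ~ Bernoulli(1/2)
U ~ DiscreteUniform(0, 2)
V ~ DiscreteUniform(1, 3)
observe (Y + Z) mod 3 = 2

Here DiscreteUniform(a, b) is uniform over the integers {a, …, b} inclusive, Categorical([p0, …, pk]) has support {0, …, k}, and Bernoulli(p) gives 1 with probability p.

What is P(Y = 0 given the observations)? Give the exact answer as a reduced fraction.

Enumerate traces; 72 have nonzero weight after conditioning:
  (Z=2, Y=0, W=0, X=0, U=0, V=1) weight 1/324
  (Z=2, Y=0, W=0, X=0, U=0, V=2) weight 1/324
  (Z=2, Y=0, W=0, X=0, U=0, V=3) weight 1/324
  (Z=2, Y=0, W=0, X=0, U=1, V=1) weight 1/324
  (Z=2, Y=0, W=0, X=0, U=1, V=2) weight 1/324
  (Z=2, Y=0, W=0, X=0, U=1, V=3) weight 1/324
  (Z=2, Y=0, W=0, X=0, U=2, V=1) weight 1/324
  (Z=2, Y=0, W=0, X=0, U=2, V=2) weight 1/324
  (Z=4, Y=1, W=0, X=0, U=0, V=1) weight 1/135
  … 63 more
Group by Y:
  weight(Y=0) = 1/9
  weight(Y=1) = 4/15
Total weight = 1/9 + 4/15 = 17/45
P(Y=0 | obs) = 1/9 / 17/45 = 5/17
P(Y=1 | obs) = 4/15 / 17/45 = 12/17

P(Y = 0 | obs) = 5/17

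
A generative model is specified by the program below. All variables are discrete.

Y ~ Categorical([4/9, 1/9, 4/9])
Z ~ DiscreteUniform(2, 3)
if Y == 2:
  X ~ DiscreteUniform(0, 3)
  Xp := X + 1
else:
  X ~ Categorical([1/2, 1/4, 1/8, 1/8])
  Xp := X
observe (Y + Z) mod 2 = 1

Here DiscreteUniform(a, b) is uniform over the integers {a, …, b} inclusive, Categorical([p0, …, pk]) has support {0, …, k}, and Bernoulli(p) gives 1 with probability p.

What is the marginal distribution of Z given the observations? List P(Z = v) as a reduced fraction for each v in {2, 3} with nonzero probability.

P(Z=2) = 1/9, P(Z=3) = 8/9

Enumerate traces; 12 have nonzero weight after conditioning:
  (Y=0, Z=3, X=0) weight 1/9
  (Y=0, Z=3, X=1) weight 1/18
  (Y=0, Z=3, X=2) weight 1/36
  (Y=0, Z=3, X=3) weight 1/36
  (Y=1, Z=2, X=0) weight 1/36
  (Y=1, Z=2, X=1) weight 1/72
  (Y=1, Z=2, X=2) weight 1/144
  (Y=1, Z=2, X=3) weight 1/144
  … 4 more
Group by Z:
  weight(Z=2) = 1/18
  weight(Z=3) = 4/9
Total weight = 1/18 + 4/9 = 1/2
P(Z=2 | obs) = 1/18 / 1/2 = 1/9
P(Z=3 | obs) = 4/9 / 1/2 = 8/9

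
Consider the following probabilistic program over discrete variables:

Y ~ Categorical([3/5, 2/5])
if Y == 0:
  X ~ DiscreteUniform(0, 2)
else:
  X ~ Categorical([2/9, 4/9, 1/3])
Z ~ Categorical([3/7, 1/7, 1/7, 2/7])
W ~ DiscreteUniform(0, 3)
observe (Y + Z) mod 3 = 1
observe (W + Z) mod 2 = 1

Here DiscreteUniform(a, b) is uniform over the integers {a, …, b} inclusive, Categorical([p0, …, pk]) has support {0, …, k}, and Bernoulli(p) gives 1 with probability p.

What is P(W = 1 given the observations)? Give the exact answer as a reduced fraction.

P(W = 1 | obs) = 3/13

Enumerate traces; 18 have nonzero weight after conditioning:
  (Y=0, X=0, Z=1, W=0) weight 1/140
  (Y=0, X=0, Z=1, W=2) weight 1/140
  (Y=0, X=1, Z=1, W=0) weight 1/140
  (Y=0, X=1, Z=1, W=2) weight 1/140
  (Y=0, X=2, Z=1, W=0) weight 1/140
  (Y=0, X=2, Z=1, W=2) weight 1/140
  (Y=1, X=0, Z=0, W=1) weight 1/105
  (Y=1, X=0, Z=0, W=3) weight 1/105
  … 10 more
Group by W:
  weight(W=0) = 1/20
  weight(W=1) = 3/70
  weight(W=2) = 1/20
  weight(W=3) = 3/70
Total weight = 1/20 + 3/70 + 1/20 + 3/70 = 13/70
P(W=0 | obs) = 1/20 / 13/70 = 7/26
P(W=1 | obs) = 3/70 / 13/70 = 3/13
P(W=2 | obs) = 1/20 / 13/70 = 7/26
P(W=3 | obs) = 3/70 / 13/70 = 3/13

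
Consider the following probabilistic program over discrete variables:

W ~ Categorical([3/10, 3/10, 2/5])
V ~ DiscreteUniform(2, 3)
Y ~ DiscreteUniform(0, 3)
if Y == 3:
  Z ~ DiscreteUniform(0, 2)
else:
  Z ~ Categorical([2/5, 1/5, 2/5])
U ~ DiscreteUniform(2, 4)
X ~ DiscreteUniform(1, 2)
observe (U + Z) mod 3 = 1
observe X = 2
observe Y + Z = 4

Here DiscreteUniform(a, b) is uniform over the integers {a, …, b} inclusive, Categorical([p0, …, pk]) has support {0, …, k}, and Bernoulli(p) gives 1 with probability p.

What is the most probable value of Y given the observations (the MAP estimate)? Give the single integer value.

argmax_v P(Y = v | obs) = 2

Enumerate traces; 12 have nonzero weight after conditioning:
  (W=0, V=2, Y=2, Z=2, U=2, X=2) weight 1/400
  (W=0, V=2, Y=3, Z=1, U=3, X=2) weight 1/480
  (W=0, V=3, Y=2, Z=2, U=2, X=2) weight 1/400
  (W=0, V=3, Y=3, Z=1, U=3, X=2) weight 1/480
  (W=1, V=2, Y=2, Z=2, U=2, X=2) weight 1/400
  (W=1, V=2, Y=3, Z=1, U=3, X=2) weight 1/480
  (W=1, V=3, Y=2, Z=2, U=2, X=2) weight 1/400
  (W=1, V=3, Y=3, Z=1, U=3, X=2) weight 1/480
  … 4 more
Group by Y:
  weight(Y=2) = 1/60
  weight(Y=3) = 1/72
Total weight = 1/60 + 1/72 = 11/360
P(Y=2 | obs) = 1/60 / 11/360 = 6/11
P(Y=3 | obs) = 1/72 / 11/360 = 5/11
argmax = 2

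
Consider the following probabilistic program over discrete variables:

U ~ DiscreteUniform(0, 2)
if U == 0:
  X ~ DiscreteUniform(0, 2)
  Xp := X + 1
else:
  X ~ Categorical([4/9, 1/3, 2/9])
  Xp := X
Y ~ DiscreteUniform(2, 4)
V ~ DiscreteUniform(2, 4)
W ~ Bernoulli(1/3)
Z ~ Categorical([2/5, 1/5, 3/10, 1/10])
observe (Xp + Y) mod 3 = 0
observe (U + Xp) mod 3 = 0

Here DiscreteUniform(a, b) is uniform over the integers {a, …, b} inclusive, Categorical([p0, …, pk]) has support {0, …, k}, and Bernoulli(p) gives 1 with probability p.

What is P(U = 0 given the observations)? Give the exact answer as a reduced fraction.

Enumerate traces; 72 have nonzero weight after conditioning:
  (U=0, X=2, Y=3, V=2, W=0, Z=0) weight 4/1215
  (U=0, X=2, Y=3, V=2, W=0, Z=1) weight 2/1215
  (U=0, X=2, Y=3, V=2, W=0, Z=2) weight 1/405
  (U=0, X=2, Y=3, V=2, W=0, Z=3) weight 1/1215
  (U=0, X=2, Y=3, V=2, W=1, Z=0) weight 2/1215
  (U=0, X=2, Y=3, V=2, W=1, Z=1) weight 1/1215
  (U=0, X=2, Y=3, V=2, W=1, Z=2) weight 1/810
  (U=0, X=2, Y=3, V=2, W=1, Z=3) weight 1/2430
  (U=1, X=2, Y=4, V=2, W=0, Z=0) weight 8/3645
  (U=2, X=1, Y=2, V=2, W=0, Z=0) weight 4/1215
  … 62 more
Group by U:
  weight(U=0) = 1/27
  weight(U=1) = 2/81
  weight(U=2) = 1/27
Total weight = 1/27 + 2/81 + 1/27 = 8/81
P(U=0 | obs) = 1/27 / 8/81 = 3/8
P(U=1 | obs) = 2/81 / 8/81 = 1/4
P(U=2 | obs) = 1/27 / 8/81 = 3/8

P(U = 0 | obs) = 3/8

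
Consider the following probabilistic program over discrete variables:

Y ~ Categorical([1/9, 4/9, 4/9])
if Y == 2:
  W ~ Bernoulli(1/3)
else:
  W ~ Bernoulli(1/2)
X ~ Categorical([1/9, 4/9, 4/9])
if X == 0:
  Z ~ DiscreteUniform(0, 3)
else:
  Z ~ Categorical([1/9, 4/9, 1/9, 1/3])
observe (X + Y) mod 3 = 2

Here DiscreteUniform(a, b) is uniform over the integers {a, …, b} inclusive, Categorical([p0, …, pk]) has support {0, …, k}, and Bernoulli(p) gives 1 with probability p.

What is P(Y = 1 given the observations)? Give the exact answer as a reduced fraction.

P(Y = 1 | obs) = 2/3

Enumerate traces; 24 have nonzero weight after conditioning:
  (Y=0, W=0, X=2, Z=0) weight 2/729
  (Y=0, W=0, X=2, Z=1) weight 8/729
  (Y=0, W=0, X=2, Z=2) weight 2/729
  (Y=0, W=0, X=2, Z=3) weight 2/243
  (Y=0, W=1, X=2, Z=0) weight 2/729
  (Y=0, W=1, X=2, Z=1) weight 8/729
  (Y=0, W=1, X=2, Z=2) weight 2/729
  (Y=0, W=1, X=2, Z=3) weight 2/243
  (Y=1, W=0, X=1, Z=0) weight 8/729
  (Y=2, W=0, X=0, Z=0) weight 2/243
  … 14 more
Group by Y:
  weight(Y=0) = 4/81
  weight(Y=1) = 16/81
  weight(Y=2) = 4/81
Total weight = 4/81 + 16/81 + 4/81 = 8/27
P(Y=0 | obs) = 4/81 / 8/27 = 1/6
P(Y=1 | obs) = 16/81 / 8/27 = 2/3
P(Y=2 | obs) = 4/81 / 8/27 = 1/6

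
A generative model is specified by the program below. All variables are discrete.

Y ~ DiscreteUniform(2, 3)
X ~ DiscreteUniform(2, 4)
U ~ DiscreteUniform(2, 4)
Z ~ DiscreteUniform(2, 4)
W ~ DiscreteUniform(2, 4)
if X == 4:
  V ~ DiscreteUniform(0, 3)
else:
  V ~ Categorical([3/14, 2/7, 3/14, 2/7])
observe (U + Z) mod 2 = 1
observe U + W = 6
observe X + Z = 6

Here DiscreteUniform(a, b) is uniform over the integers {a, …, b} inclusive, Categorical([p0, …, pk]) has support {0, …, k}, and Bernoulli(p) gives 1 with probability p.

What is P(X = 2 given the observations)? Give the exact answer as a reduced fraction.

Enumerate traces; 32 have nonzero weight after conditioning:
  (Y=2, X=2, U=3, Z=4, W=3, V=0) weight 1/756
  (Y=2, X=2, U=3, Z=4, W=3, V=1) weight 1/567
  (Y=2, X=2, U=3, Z=4, W=3, V=2) weight 1/756
  (Y=2, X=2, U=3, Z=4, W=3, V=3) weight 1/567
  (Y=2, X=3, U=2, Z=3, W=4, V=0) weight 1/756
  (Y=2, X=3, U=2, Z=3, W=4, V=1) weight 1/567
  (Y=2, X=3, U=2, Z=3, W=4, V=2) weight 1/756
  (Y=2, X=3, U=2, Z=3, W=4, V=3) weight 1/567
  (Y=2, X=4, U=3, Z=2, W=3, V=0) weight 1/648
  … 23 more
Group by X:
  weight(X=2) = 1/81
  weight(X=3) = 2/81
  weight(X=4) = 1/81
Total weight = 1/81 + 2/81 + 1/81 = 4/81
P(X=2 | obs) = 1/81 / 4/81 = 1/4
P(X=3 | obs) = 2/81 / 4/81 = 1/2
P(X=4 | obs) = 1/81 / 4/81 = 1/4

P(X = 2 | obs) = 1/4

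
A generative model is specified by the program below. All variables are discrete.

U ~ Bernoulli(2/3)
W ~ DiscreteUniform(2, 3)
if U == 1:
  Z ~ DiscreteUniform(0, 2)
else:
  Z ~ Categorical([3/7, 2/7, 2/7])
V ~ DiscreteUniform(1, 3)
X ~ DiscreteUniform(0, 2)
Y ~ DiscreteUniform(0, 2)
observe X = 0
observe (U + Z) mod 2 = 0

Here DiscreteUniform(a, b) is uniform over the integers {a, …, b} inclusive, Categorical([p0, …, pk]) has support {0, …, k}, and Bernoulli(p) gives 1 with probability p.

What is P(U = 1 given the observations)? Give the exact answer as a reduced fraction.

Enumerate traces; 54 have nonzero weight after conditioning:
  (U=0, W=2, Z=0, V=1, X=0, Y=0) weight 1/378
  (U=0, W=2, Z=0, V=1, X=0, Y=1) weight 1/378
  (U=0, W=2, Z=0, V=1, X=0, Y=2) weight 1/378
  (U=0, W=2, Z=0, V=2, X=0, Y=0) weight 1/378
  (U=0, W=2, Z=0, V=2, X=0, Y=1) weight 1/378
  (U=0, W=2, Z=0, V=2, X=0, Y=2) weight 1/378
  (U=0, W=2, Z=0, V=3, X=0, Y=0) weight 1/378
  (U=0, W=2, Z=0, V=3, X=0, Y=1) weight 1/378
  (U=1, W=2, Z=1, V=1, X=0, Y=0) weight 1/243
  … 45 more
Group by U:
  weight(U=0) = 5/63
  weight(U=1) = 2/27
Total weight = 5/63 + 2/27 = 29/189
P(U=0 | obs) = 5/63 / 29/189 = 15/29
P(U=1 | obs) = 2/27 / 29/189 = 14/29

P(U = 1 | obs) = 14/29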